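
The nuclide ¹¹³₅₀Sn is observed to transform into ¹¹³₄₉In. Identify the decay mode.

beta-plus decay or electron capture

ΔA = 113 − 113 = 0; ΔZ = 49 − 50 = -1.
A is unchanged and Z drops by 1 — a proton has become a neutron (β⁺ emission or electron capture).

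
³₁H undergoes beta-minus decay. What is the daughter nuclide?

He-3

Beta-minus decay: mass number changes by +0, atomic number by +1.
A: 3 = 3; Z: 1 + 1 = 2.
Z = 2 is helium, so the daughter is ³₂He.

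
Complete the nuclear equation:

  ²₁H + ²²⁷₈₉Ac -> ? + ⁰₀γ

Th-229

Conserve mass number: 2 + 227 = A + 0, so A = 229.
Conserve atomic number: 1 + 89 = Z + 0, so Z = 90.
Z = 90 is thorium, so the species is ²²⁹₉₀Th.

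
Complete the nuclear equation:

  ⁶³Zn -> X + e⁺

Conserve mass number: 63 = A + 0, so A = 63.
Conserve atomic number: 30 = Z + 1, so Z = 29.
Z = 29 is copper, so the species is ⁶³Cu.

Cu-63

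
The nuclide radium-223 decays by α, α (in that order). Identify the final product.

Start: (A, Z) = (223, 88).
After α: (219, 86).
After α: (215, 84).
Z = 84 is polonium.

Po-215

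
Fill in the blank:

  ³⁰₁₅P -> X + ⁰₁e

Si-30

Conserve mass number: 30 = A + 0, so A = 30.
Conserve atomic number: 15 = Z + 1, so Z = 14.
Z = 14 is silicon, so the species is ³⁰₁₄Si.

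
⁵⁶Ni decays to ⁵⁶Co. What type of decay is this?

ΔA = 56 − 56 = 0; ΔZ = 27 − 28 = -1.
A is unchanged and Z drops by 1 — a proton has become a neutron (β⁺ emission or electron capture).

beta-plus decay or electron capture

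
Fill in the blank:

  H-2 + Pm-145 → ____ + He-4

Nd-143

Conserve mass number: 2 + 145 = A + 4, so A = 143.
Conserve atomic number: 1 + 61 = Z + 2, so Z = 60.
Z = 60 is neodymium, so the species is Nd-143.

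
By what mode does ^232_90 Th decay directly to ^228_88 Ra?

alpha decay

ΔA = 228 − 232 = -4; ΔZ = 88 − 90 = -2.
A drops by 4 and Z drops by 2 — the signature of alpha emission.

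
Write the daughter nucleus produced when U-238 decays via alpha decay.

Th-234

Alpha decay: mass number changes by -4, atomic number by -2.
A: 238 − 4 = 234; Z: 92 − 2 = 90.
Z = 90 is thorium, so the daughter is Th-234.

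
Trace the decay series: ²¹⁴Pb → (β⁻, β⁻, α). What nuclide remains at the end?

Pb-210

Start: (A, Z) = (214, 82).
After β⁻: (214, 83).
After β⁻: (214, 84).
After α: (210, 82).
Z = 82 is lead.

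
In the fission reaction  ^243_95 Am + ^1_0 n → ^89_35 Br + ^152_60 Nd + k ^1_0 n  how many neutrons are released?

3

Conserve mass number: 244 = 89 + 152 + k, so k = 244 − 241 = 3.
Check atomic number: 95 = 35 + 60 + 0 = 95. ✓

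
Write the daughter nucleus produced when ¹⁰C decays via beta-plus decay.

B-10

Beta-plus decay: mass number changes by +0, atomic number by -1.
A: 10 = 10; Z: 6 − 1 = 5.
Z = 5 is boron, so the daughter is ¹⁰B.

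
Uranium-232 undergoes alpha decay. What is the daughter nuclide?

Th-228

Alpha decay: mass number changes by -4, atomic number by -2.
A: 232 − 4 = 228; Z: 92 − 2 = 90.
Z = 90 is thorium, so the daughter is thorium-228.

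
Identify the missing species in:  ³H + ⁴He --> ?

Li-7

Conserve mass number: 3 + 4 = A, so A = 7.
Conserve atomic number: 1 + 2 = Z, so Z = 3.
Z = 3 is lithium, so the species is ⁷Li.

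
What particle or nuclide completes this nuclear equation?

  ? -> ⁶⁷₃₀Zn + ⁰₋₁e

Conserve mass number: A = 67 + 0, so A = 67.
Conserve atomic number: Z = 30 − 1, so Z = 29.
Z = 29 is copper, so the species is ⁶⁷₂₉Cu.

Cu-67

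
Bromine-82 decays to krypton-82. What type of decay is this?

beta-minus decay

ΔA = 82 − 82 = 0; ΔZ = 36 − 35 = +1.
A is unchanged and Z rises by 1 — a neutron has become a proton (β⁻ decay).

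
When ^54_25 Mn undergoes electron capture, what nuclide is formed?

Electron capture: mass number changes by +0, atomic number by -1.
A: 54 = 54; Z: 25 − 1 = 24.
Z = 24 is chromium, so the daughter is ^54_24 Cr.

Cr-54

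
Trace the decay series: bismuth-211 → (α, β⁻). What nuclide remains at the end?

Start: (A, Z) = (211, 83).
After α: (207, 81).
After β⁻: (207, 82).
Z = 82 is lead.

Pb-207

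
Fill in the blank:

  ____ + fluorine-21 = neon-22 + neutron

Conserve mass number: A + 21 = 22 + 1, so A = 2.
Conserve atomic number: Z + 9 = 10 + 0, so Z = 1.
A = 2 and Z = 1 is hydrogen-2 — a deuteron.

deuteron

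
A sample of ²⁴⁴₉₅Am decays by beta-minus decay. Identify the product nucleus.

Beta-minus decay: mass number changes by +0, atomic number by +1.
A: 244 = 244; Z: 95 + 1 = 96.
Z = 96 is curium, so the daughter is ²⁴⁴₉₆Cm.

Cm-244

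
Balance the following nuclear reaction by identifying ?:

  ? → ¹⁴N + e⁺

Conserve mass number: A = 14 + 0, so A = 14.
Conserve atomic number: Z = 7 + 1, so Z = 8.
Z = 8 is oxygen, so the species is ¹⁴O.

O-14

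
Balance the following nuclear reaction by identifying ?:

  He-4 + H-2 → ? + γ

Conserve mass number: 4 + 2 = A + 0, so A = 6.
Conserve atomic number: 2 + 1 = Z + 0, so Z = 3.
Z = 3 is lithium, so the species is Li-6.

Li-6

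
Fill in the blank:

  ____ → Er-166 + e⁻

Ho-166

Conserve mass number: A = 166 + 0, so A = 166.
Conserve atomic number: Z = 68 − 1, so Z = 67.
Z = 67 is holmium, so the species is Ho-166.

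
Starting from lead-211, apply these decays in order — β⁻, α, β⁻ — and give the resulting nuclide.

Start: (A, Z) = (211, 82).
After β⁻: (211, 83).
After α: (207, 81).
After β⁻: (207, 82).
Z = 82 is lead.

Pb-207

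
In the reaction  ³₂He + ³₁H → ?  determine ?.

Li-6

Conserve mass number: 3 + 3 = A, so A = 6.
Conserve atomic number: 2 + 1 = Z, so Z = 3.
Z = 3 is lithium, so the species is ⁶₃Li.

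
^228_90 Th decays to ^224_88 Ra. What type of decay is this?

ΔA = 224 − 228 = -4; ΔZ = 88 − 90 = -2.
A drops by 4 and Z drops by 2 — the signature of alpha emission.

alpha decay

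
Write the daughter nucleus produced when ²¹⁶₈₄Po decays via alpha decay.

Pb-212

Alpha decay: mass number changes by -4, atomic number by -2.
A: 216 − 4 = 212; Z: 84 − 2 = 82.
Z = 82 is lead, so the daughter is ²¹²₈₂Pb.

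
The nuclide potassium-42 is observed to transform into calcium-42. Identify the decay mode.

beta-minus decay

ΔA = 42 − 42 = 0; ΔZ = 20 − 19 = +1.
A is unchanged and Z rises by 1 — a neutron has become a proton (β⁻ decay).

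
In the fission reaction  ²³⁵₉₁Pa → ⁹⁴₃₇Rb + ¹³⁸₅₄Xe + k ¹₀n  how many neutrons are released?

3

Conserve mass number: 235 = 94 + 138 + k, so k = 235 − 232 = 3.
Check atomic number: 91 = 37 + 54 + 0 = 91. ✓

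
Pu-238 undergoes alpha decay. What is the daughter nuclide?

Alpha decay: mass number changes by -4, atomic number by -2.
A: 238 − 4 = 234; Z: 94 − 2 = 92.
Z = 92 is uranium, so the daughter is U-234.

U-234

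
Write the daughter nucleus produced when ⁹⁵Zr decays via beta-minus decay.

Beta-minus decay: mass number changes by +0, atomic number by +1.
A: 95 = 95; Z: 40 + 1 = 41.
Z = 41 is niobium, so the daughter is ⁹⁵Nb.

Nb-95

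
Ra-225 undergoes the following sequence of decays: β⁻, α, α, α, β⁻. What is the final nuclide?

Po-213

Start: (A, Z) = (225, 88).
After β⁻: (225, 89).
After α: (221, 87).
After α: (217, 85).
After α: (213, 83).
After β⁻: (213, 84).
Z = 84 is polonium.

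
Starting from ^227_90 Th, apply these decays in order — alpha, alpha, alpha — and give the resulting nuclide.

Start: (A, Z) = (227, 90).
After α: (223, 88).
After α: (219, 86).
After α: (215, 84).
Z = 84 is polonium.

Po-215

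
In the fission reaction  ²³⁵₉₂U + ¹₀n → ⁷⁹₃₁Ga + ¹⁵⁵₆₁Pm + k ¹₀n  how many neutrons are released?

Conserve mass number: 236 = 79 + 155 + k, so k = 236 − 234 = 2.
Check atomic number: 92 = 31 + 61 + 0 = 92. ✓

2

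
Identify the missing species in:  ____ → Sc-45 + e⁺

Conserve mass number: A = 45 + 0, so A = 45.
Conserve atomic number: Z = 21 + 1, so Z = 22.
Z = 22 is titanium, so the species is Ti-45.

Ti-45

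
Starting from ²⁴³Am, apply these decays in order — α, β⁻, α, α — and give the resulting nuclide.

Th-231

Start: (A, Z) = (243, 95).
After α: (239, 93).
After β⁻: (239, 94).
After α: (235, 92).
After α: (231, 90).
Z = 90 is thorium.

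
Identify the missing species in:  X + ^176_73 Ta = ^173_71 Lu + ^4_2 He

neutron

Conserve mass number: A + 176 = 173 + 4, so A = 1.
Conserve atomic number: Z + 73 = 71 + 2, so Z = 0.
A = 1 and Z = 0 is ^1_0 n — a neutron.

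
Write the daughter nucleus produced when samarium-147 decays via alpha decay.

Alpha decay: mass number changes by -4, atomic number by -2.
A: 147 − 4 = 143; Z: 62 − 2 = 60.
Z = 60 is neodymium, so the daughter is neodymium-143.

Nd-143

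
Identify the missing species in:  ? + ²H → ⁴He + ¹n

Conserve mass number: A + 2 = 4 + 1, so A = 3.
Conserve atomic number: Z + 1 = 2 + 0, so Z = 1.
A = 3 and Z = 1 is ³H — a triton.

triton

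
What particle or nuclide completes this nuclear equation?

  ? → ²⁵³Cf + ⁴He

Conserve mass number: A = 253 + 4, so A = 257.
Conserve atomic number: Z = 98 + 2, so Z = 100.
Z = 100 is fermium, so the species is ²⁵⁷Fm.

Fm-257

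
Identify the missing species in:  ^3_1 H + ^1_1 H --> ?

He-4

Conserve mass number: 3 + 1 = A, so A = 4.
Conserve atomic number: 1 + 1 = Z, so Z = 2.
A = 4 and Z = 2 is ^4_2 He — an alpha particle.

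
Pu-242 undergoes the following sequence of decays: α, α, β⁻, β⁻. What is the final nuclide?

Start: (A, Z) = (242, 94).
After α: (238, 92).
After α: (234, 90).
After β⁻: (234, 91).
After β⁻: (234, 92).
Z = 92 is uranium.

U-234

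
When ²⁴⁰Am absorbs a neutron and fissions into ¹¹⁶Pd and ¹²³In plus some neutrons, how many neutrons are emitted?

2

Conserve mass number: 241 = 116 + 123 + k, so k = 241 − 239 = 2.
Check atomic number: 95 = 46 + 49 + 0 = 95. ✓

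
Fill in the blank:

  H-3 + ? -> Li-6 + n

Conserve mass number: 3 + A = 6 + 1, so A = 4.
Conserve atomic number: 1 + Z = 3 + 0, so Z = 2.
A = 4 and Z = 2 is He-4 — an alpha particle.

alpha particle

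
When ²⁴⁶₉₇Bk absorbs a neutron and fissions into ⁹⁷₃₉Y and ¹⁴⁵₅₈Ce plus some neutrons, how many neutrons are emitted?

Conserve mass number: 247 = 97 + 145 + k, so k = 247 − 242 = 5.
Check atomic number: 97 = 39 + 58 + 0 = 97. ✓

5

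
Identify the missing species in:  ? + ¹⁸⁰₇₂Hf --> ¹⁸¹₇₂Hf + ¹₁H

Conserve mass number: A + 180 = 181 + 1, so A = 2.
Conserve atomic number: Z + 72 = 72 + 1, so Z = 1.
A = 2 and Z = 1 is ²₁H — a deuteron.

deuteron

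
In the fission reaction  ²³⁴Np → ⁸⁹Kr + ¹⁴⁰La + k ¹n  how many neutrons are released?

Conserve mass number: 234 = 89 + 140 + k, so k = 234 − 229 = 5.
Check atomic number: 93 = 36 + 57 + 0 = 93. ✓

5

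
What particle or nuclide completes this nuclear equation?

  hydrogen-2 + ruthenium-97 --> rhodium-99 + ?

gamma ray

Conserve mass number: 2 + 97 = 99 + A, so A = 0.
Conserve atomic number: 1 + 44 = 45 + Z, so Z = 0.
A = 0 and Z = 0 is γ — a gamma ray.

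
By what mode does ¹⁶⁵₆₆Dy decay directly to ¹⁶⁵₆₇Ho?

ΔA = 165 − 165 = 0; ΔZ = 67 − 66 = +1.
A is unchanged and Z rises by 1 — a neutron has become a proton (β⁻ decay).

beta-minus decay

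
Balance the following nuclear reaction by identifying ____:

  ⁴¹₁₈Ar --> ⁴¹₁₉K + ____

Conserve mass number: 41 = 41 + A, so A = 0.
Conserve atomic number: 18 = 19 + Z, so Z = -1.
A = 0 and Z = -1 is ⁰₋₁e — a beta-minus particle.

beta-minus particle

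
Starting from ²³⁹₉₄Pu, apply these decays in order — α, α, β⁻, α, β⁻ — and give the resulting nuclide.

Th-227

Start: (A, Z) = (239, 94).
After α: (235, 92).
After α: (231, 90).
After β⁻: (231, 91).
After α: (227, 89).
After β⁻: (227, 90).
Z = 90 is thorium.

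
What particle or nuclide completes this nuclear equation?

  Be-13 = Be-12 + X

neutron

Conserve mass number: 13 = 12 + A, so A = 1.
Conserve atomic number: 4 = 4 + Z, so Z = 0.
A = 1 and Z = 0 is n — a neutron.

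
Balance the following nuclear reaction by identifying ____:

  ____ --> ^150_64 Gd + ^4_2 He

Conserve mass number: A = 150 + 4, so A = 154.
Conserve atomic number: Z = 64 + 2, so Z = 66.
Z = 66 is dysprosium, so the species is ^154_66 Dy.

Dy-154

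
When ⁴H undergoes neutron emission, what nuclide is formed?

H-3

Neutron emission: mass number changes by -1, atomic number by +0.
A: 4 − 1 = 3; Z: 1 = 1.
Z = 1 is hydrogen, so the daughter is ³H.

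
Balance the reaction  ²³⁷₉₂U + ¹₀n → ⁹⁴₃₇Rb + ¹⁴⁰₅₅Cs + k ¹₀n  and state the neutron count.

4

Conserve mass number: 238 = 94 + 140 + k, so k = 238 − 234 = 4.
Check atomic number: 92 = 37 + 55 + 0 = 92. ✓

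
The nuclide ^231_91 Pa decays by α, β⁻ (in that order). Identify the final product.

Th-227

Start: (A, Z) = (231, 91).
After α: (227, 89).
After β⁻: (227, 90).
Z = 90 is thorium.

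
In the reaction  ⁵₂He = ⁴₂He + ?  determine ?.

neutron

Conserve mass number: 5 = 4 + A, so A = 1.
Conserve atomic number: 2 = 2 + Z, so Z = 0.
A = 1 and Z = 0 is ¹₀n — a neutron.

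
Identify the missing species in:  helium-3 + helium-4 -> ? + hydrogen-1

Li-6

Conserve mass number: 3 + 4 = A + 1, so A = 6.
Conserve atomic number: 2 + 2 = Z + 1, so Z = 3.
Z = 3 is lithium, so the species is lithium-6.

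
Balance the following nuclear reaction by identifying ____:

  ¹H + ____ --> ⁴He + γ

Conserve mass number: 1 + A = 4 + 0, so A = 3.
Conserve atomic number: 1 + Z = 2 + 0, so Z = 1.
A = 3 and Z = 1 is ³H — a triton.

triton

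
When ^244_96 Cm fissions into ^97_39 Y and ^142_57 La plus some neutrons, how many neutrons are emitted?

5

Conserve mass number: 244 = 97 + 142 + k, so k = 244 − 239 = 5.
Check atomic number: 96 = 39 + 57 + 0 = 96. ✓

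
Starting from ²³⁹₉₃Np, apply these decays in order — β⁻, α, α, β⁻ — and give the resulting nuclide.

Pa-231

Start: (A, Z) = (239, 93).
After β⁻: (239, 94).
After α: (235, 92).
After α: (231, 90).
After β⁻: (231, 91).
Z = 91 is protactinium.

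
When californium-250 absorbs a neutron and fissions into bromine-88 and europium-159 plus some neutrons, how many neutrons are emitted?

Conserve mass number: 251 = 88 + 159 + k, so k = 251 − 247 = 4.
Check atomic number: 98 = 35 + 63 + 0 = 98. ✓

4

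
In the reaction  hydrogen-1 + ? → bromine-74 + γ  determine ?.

Conserve mass number: 1 + A = 74 + 0, so A = 73.
Conserve atomic number: 1 + Z = 35 + 0, so Z = 34.
Z = 34 is selenium, so the species is selenium-73.

Se-73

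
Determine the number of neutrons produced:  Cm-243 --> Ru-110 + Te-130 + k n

3

Conserve mass number: 243 = 110 + 130 + k, so k = 243 − 240 = 3.
Check atomic number: 96 = 44 + 52 + 0 = 96. ✓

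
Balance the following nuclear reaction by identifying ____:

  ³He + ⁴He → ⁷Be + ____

Conserve mass number: 3 + 4 = 7 + A, so A = 0.
Conserve atomic number: 2 + 2 = 4 + Z, so Z = 0.
A = 0 and Z = 0 is γ — a gamma ray.

gamma ray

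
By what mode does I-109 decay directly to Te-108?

ΔA = 108 − 109 = -1; ΔZ = 52 − 53 = -1.
A drops by 1 and Z drops by 1 — a proton was emitted.

proton emission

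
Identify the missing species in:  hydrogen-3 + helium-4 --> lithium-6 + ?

Conserve mass number: 3 + 4 = 6 + A, so A = 1.
Conserve atomic number: 1 + 2 = 3 + Z, so Z = 0.
A = 1 and Z = 0 is neutron — a neutron.

neutron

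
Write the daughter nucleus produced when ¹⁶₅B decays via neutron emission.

Neutron emission: mass number changes by -1, atomic number by +0.
A: 16 − 1 = 15; Z: 5 = 5.
Z = 5 is boron, so the daughter is ¹⁵₅B.

B-15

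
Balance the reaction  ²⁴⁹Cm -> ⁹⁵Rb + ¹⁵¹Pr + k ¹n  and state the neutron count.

3

Conserve mass number: 249 = 95 + 151 + k, so k = 249 − 246 = 3.
Check atomic number: 96 = 37 + 59 + 0 = 96. ✓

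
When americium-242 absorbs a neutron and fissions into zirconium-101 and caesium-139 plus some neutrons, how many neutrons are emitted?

Conserve mass number: 243 = 101 + 139 + k, so k = 243 − 240 = 3.
Check atomic number: 95 = 40 + 55 + 0 = 95. ✓

3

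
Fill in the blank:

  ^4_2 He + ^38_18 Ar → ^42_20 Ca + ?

gamma ray

Conserve mass number: 4 + 38 = 42 + A, so A = 0.
Conserve atomic number: 2 + 18 = 20 + Z, so Z = 0.
A = 0 and Z = 0 is ^0_0 γ — a gamma ray.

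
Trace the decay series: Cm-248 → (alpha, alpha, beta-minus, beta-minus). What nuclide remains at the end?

Start: (A, Z) = (248, 96).
After α: (244, 94).
After α: (240, 92).
After β⁻: (240, 93).
After β⁻: (240, 94).
Z = 94 is plutonium.

Pu-240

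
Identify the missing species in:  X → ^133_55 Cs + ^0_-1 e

Xe-133

Conserve mass number: A = 133 + 0, so A = 133.
Conserve atomic number: Z = 55 − 1, so Z = 54.
Z = 54 is xenon, so the species is ^133_54 Xe.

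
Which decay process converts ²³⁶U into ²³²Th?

alpha decay

ΔA = 232 − 236 = -4; ΔZ = 90 − 92 = -2.
A drops by 4 and Z drops by 2 — the signature of alpha emission.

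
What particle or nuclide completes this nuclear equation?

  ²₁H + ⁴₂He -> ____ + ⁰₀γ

Conserve mass number: 2 + 4 = A + 0, so A = 6.
Conserve atomic number: 1 + 2 = Z + 0, so Z = 3.
Z = 3 is lithium, so the species is ⁶₃Li.

Li-6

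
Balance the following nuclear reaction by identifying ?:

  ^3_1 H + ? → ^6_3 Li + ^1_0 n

alpha particle

Conserve mass number: 3 + A = 6 + 1, so A = 4.
Conserve atomic number: 1 + Z = 3 + 0, so Z = 2.
A = 4 and Z = 2 is ^4_2 He — an alpha particle.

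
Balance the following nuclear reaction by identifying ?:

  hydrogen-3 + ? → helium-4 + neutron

deuteron

Conserve mass number: 3 + A = 4 + 1, so A = 2.
Conserve atomic number: 1 + Z = 2 + 0, so Z = 1.
A = 2 and Z = 1 is hydrogen-2 — a deuteron.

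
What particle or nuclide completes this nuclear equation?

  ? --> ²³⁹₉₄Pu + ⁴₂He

Conserve mass number: A = 239 + 4, so A = 243.
Conserve atomic number: Z = 94 + 2, so Z = 96.
Z = 96 is curium, so the species is ²⁴³₉₆Cm.

Cm-243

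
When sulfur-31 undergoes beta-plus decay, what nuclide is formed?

Beta-plus decay: mass number changes by +0, atomic number by -1.
A: 31 = 31; Z: 16 − 1 = 15.
Z = 15 is phosphorus, so the daughter is phosphorus-31.

P-31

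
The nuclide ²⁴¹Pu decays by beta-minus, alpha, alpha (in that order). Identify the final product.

Pa-233

Start: (A, Z) = (241, 94).
After β⁻: (241, 95).
After α: (237, 93).
After α: (233, 91).
Z = 91 is protactinium.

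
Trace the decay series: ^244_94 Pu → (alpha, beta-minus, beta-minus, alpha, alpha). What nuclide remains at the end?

Th-232

Start: (A, Z) = (244, 94).
After α: (240, 92).
After β⁻: (240, 93).
After β⁻: (240, 94).
After α: (236, 92).
After α: (232, 90).
Z = 90 is thorium.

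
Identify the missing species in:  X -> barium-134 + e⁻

Cs-134

Conserve mass number: A = 134 + 0, so A = 134.
Conserve atomic number: Z = 56 − 1, so Z = 55.
Z = 55 is caesium, so the species is caesium-134.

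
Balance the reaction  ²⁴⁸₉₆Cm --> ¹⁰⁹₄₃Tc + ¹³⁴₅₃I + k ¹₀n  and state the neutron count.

5

Conserve mass number: 248 = 109 + 134 + k, so k = 248 − 243 = 5.
Check atomic number: 96 = 43 + 53 + 0 = 96. ✓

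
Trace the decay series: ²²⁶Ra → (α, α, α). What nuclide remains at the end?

Start: (A, Z) = (226, 88).
After α: (222, 86).
After α: (218, 84).
After α: (214, 82).
Z = 82 is lead.

Pb-214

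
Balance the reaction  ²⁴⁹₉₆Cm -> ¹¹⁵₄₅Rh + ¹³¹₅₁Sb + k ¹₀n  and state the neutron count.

Conserve mass number: 249 = 115 + 131 + k, so k = 249 − 246 = 3.
Check atomic number: 96 = 45 + 51 + 0 = 96. ✓

3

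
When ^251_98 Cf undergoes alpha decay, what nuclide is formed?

Alpha decay: mass number changes by -4, atomic number by -2.
A: 251 − 4 = 247; Z: 98 − 2 = 96.
Z = 96 is curium, so the daughter is ^247_96 Cm.

Cm-247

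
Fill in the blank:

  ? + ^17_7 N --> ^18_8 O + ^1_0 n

Conserve mass number: A + 17 = 18 + 1, so A = 2.
Conserve atomic number: Z + 7 = 8 + 0, so Z = 1.
A = 2 and Z = 1 is ^2_1 H — a deuteron.

deuteron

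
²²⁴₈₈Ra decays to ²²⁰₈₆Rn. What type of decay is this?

ΔA = 220 − 224 = -4; ΔZ = 86 − 88 = -2.
A drops by 4 and Z drops by 2 — the signature of alpha emission.

alpha decay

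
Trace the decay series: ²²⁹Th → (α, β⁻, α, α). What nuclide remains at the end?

At-217

Start: (A, Z) = (229, 90).
After α: (225, 88).
After β⁻: (225, 89).
After α: (221, 87).
After α: (217, 85).
Z = 85 is astatine.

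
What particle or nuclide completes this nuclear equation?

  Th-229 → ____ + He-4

Ra-225

Conserve mass number: 229 = A + 4, so A = 225.
Conserve atomic number: 90 = Z + 2, so Z = 88.
Z = 88 is radium, so the species is Ra-225.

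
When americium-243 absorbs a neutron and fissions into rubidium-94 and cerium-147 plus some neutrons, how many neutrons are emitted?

3

Conserve mass number: 244 = 94 + 147 + k, so k = 244 − 241 = 3.
Check atomic number: 95 = 37 + 58 + 0 = 95. ✓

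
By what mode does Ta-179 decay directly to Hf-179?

beta-plus decay or electron capture

ΔA = 179 − 179 = 0; ΔZ = 72 − 73 = -1.
A is unchanged and Z drops by 1 — a proton has become a neutron (β⁺ emission or electron capture).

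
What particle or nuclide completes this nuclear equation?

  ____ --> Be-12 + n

Be-13

Conserve mass number: A = 12 + 1, so A = 13.
Conserve atomic number: Z = 4 + 0, so Z = 4.
Z = 4 is beryllium, so the species is Be-13.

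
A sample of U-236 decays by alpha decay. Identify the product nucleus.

Th-232

Alpha decay: mass number changes by -4, atomic number by -2.
A: 236 − 4 = 232; Z: 92 − 2 = 90.
Z = 90 is thorium, so the daughter is Th-232.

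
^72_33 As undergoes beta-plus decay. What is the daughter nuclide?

Beta-plus decay: mass number changes by +0, atomic number by -1.
A: 72 = 72; Z: 33 − 1 = 32.
Z = 32 is germanium, so the daughter is ^72_32 Ge.

Ge-72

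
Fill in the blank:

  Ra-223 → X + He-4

Rn-219

Conserve mass number: 223 = A + 4, so A = 219.
Conserve atomic number: 88 = Z + 2, so Z = 86.
Z = 86 is radon, so the species is Rn-219.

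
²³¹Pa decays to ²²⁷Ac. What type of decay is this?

alpha decay

ΔA = 227 − 231 = -4; ΔZ = 89 − 91 = -2.
A drops by 4 and Z drops by 2 — the signature of alpha emission.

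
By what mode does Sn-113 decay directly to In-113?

ΔA = 113 − 113 = 0; ΔZ = 49 − 50 = -1.
A is unchanged and Z drops by 1 — a proton has become a neutron (β⁺ emission or electron capture).

beta-plus decay or electron capture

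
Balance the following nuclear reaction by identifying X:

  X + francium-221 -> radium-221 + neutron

proton

Conserve mass number: A + 221 = 221 + 1, so A = 1.
Conserve atomic number: Z + 87 = 88 + 0, so Z = 1.
A = 1 and Z = 1 is hydrogen-1 — a proton.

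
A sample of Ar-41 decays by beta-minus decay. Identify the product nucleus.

K-41

Beta-minus decay: mass number changes by +0, atomic number by +1.
A: 41 = 41; Z: 18 + 1 = 19.
Z = 19 is potassium, so the daughter is K-41.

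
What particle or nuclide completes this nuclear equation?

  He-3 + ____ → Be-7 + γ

Conserve mass number: 3 + A = 7 + 0, so A = 4.
Conserve atomic number: 2 + Z = 4 + 0, so Z = 2.
A = 4 and Z = 2 is He-4 — an alpha particle.

alpha particle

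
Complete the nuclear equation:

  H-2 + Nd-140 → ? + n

Pm-141

Conserve mass number: 2 + 140 = A + 1, so A = 141.
Conserve atomic number: 1 + 60 = Z + 0, so Z = 61.
Z = 61 is promethium, so the species is Pm-141.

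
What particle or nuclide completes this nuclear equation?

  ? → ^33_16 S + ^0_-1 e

Conserve mass number: A = 33 + 0, so A = 33.
Conserve atomic number: Z = 16 − 1, so Z = 15.
Z = 15 is phosphorus, so the species is ^33_15 P.

P-33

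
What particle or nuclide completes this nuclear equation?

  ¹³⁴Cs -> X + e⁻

Ba-134

Conserve mass number: 134 = A + 0, so A = 134.
Conserve atomic number: 55 = Z − 1, so Z = 56.
Z = 56 is barium, so the species is ¹³⁴Ba.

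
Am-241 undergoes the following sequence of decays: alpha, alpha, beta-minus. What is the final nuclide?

Start: (A, Z) = (241, 95).
After α: (237, 93).
After α: (233, 91).
After β⁻: (233, 92).
Z = 92 is uranium.

U-233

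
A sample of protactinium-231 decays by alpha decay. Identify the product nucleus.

Alpha decay: mass number changes by -4, atomic number by -2.
A: 231 − 4 = 227; Z: 91 − 2 = 89.
Z = 89 is actinium, so the daughter is actinium-227.

Ac-227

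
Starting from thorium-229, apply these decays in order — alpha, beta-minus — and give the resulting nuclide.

Ac-225

Start: (A, Z) = (229, 90).
After α: (225, 88).
After β⁻: (225, 89).
Z = 89 is actinium.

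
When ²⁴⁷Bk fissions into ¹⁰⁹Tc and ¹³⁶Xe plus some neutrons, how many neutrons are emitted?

2

Conserve mass number: 247 = 109 + 136 + k, so k = 247 − 245 = 2.
Check atomic number: 97 = 43 + 54 + 0 = 97. ✓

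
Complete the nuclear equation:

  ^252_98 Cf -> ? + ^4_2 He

Cm-248

Conserve mass number: 252 = A + 4, so A = 248.
Conserve atomic number: 98 = Z + 2, so Z = 96.
Z = 96 is curium, so the species is ^248_96 Cm.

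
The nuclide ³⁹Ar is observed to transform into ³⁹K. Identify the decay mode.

beta-minus decay

ΔA = 39 − 39 = 0; ΔZ = 19 − 18 = +1.
A is unchanged and Z rises by 1 — a neutron has become a proton (β⁻ decay).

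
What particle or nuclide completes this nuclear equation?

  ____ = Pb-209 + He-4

Conserve mass number: A = 209 + 4, so A = 213.
Conserve atomic number: Z = 82 + 2, so Z = 84.
Z = 84 is polonium, so the species is Po-213.

Po-213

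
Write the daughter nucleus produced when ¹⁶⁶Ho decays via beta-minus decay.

Beta-minus decay: mass number changes by +0, atomic number by +1.
A: 166 = 166; Z: 67 + 1 = 68.
Z = 68 is erbium, so the daughter is ¹⁶⁶Er.

Er-166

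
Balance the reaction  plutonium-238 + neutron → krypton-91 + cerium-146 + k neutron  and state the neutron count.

Conserve mass number: 239 = 91 + 146 + k, so k = 239 − 237 = 2.
Check atomic number: 94 = 36 + 58 + 0 = 94. ✓

2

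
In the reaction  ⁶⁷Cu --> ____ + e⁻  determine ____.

Conserve mass number: 67 = A + 0, so A = 67.
Conserve atomic number: 29 = Z − 1, so Z = 30.
Z = 30 is zinc, so the species is ⁶⁷Zn.

Zn-67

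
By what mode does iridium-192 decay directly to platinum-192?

ΔA = 192 − 192 = 0; ΔZ = 78 − 77 = +1.
A is unchanged and Z rises by 1 — a neutron has become a proton (β⁻ decay).

beta-minus decay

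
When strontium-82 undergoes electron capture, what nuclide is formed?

Rb-82

Electron capture: mass number changes by +0, atomic number by -1.
A: 82 = 82; Z: 38 − 1 = 37.
Z = 37 is rubidium, so the daughter is rubidium-82.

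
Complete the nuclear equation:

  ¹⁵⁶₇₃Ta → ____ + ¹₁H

Hf-155

Conserve mass number: 156 = A + 1, so A = 155.
Conserve atomic number: 73 = Z + 1, so Z = 72.
Z = 72 is hafnium, so the species is ¹⁵⁵₇₂Hf.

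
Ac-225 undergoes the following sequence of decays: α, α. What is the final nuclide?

Start: (A, Z) = (225, 89).
After α: (221, 87).
After α: (217, 85).
Z = 85 is astatine.

At-217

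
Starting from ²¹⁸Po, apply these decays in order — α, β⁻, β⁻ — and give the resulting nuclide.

Po-214

Start: (A, Z) = (218, 84).
After α: (214, 82).
After β⁻: (214, 83).
After β⁻: (214, 84).
Z = 84 is polonium.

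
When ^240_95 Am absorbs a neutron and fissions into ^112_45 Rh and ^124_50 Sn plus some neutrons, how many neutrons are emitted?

5

Conserve mass number: 241 = 112 + 124 + k, so k = 241 − 236 = 5.
Check atomic number: 95 = 45 + 50 + 0 = 95. ✓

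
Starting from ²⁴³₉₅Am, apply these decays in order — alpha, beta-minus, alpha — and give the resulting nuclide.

U-235

Start: (A, Z) = (243, 95).
After α: (239, 93).
After β⁻: (239, 94).
After α: (235, 92).
Z = 92 is uranium.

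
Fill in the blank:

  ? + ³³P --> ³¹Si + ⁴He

Conserve mass number: A + 33 = 31 + 4, so A = 2.
Conserve atomic number: Z + 15 = 14 + 2, so Z = 1.
A = 2 and Z = 1 is ²H — a deuteron.

deuteron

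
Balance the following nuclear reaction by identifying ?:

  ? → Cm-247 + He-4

Conserve mass number: A = 247 + 4, so A = 251.
Conserve atomic number: Z = 96 + 2, so Z = 98.
Z = 98 is californium, so the species is Cf-251.

Cf-251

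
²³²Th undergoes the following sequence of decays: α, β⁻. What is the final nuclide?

Start: (A, Z) = (232, 90).
After α: (228, 88).
After β⁻: (228, 89).
Z = 89 is actinium.

Ac-228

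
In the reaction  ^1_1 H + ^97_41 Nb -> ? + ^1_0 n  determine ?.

Conserve mass number: 1 + 97 = A + 1, so A = 97.
Conserve atomic number: 1 + 41 = Z + 0, so Z = 42.
Z = 42 is molybdenum, so the species is ^97_42 Mo.

Mo-97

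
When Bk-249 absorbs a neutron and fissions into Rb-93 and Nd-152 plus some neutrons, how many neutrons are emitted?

Conserve mass number: 250 = 93 + 152 + k, so k = 250 − 245 = 5.
Check atomic number: 97 = 37 + 60 + 0 = 97. ✓

5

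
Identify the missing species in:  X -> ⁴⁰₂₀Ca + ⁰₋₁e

K-40

Conserve mass number: A = 40 + 0, so A = 40.
Conserve atomic number: Z = 20 − 1, so Z = 19.
Z = 19 is potassium, so the species is ⁴⁰₁₉K.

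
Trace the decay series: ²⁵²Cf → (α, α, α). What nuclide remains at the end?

Start: (A, Z) = (252, 98).
After α: (248, 96).
After α: (244, 94).
After α: (240, 92).
Z = 92 is uranium.

U-240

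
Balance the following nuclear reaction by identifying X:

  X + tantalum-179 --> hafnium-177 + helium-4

deuteron

Conserve mass number: A + 179 = 177 + 4, so A = 2.
Conserve atomic number: Z + 73 = 72 + 2, so Z = 1.
A = 2 and Z = 1 is hydrogen-2 — a deuteron.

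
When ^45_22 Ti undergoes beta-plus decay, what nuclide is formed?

Beta-plus decay: mass number changes by +0, atomic number by -1.
A: 45 = 45; Z: 22 − 1 = 21.
Z = 21 is scandium, so the daughter is ^45_21 Sc.

Sc-45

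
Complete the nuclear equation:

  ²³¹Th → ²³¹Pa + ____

Conserve mass number: 231 = 231 + A, so A = 0.
Conserve atomic number: 90 = 91 + Z, so Z = -1.
A = 0 and Z = -1 is e⁻ — a beta-minus particle.

beta-minus particle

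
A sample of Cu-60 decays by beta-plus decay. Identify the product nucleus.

Beta-plus decay: mass number changes by +0, atomic number by -1.
A: 60 = 60; Z: 29 − 1 = 28.
Z = 28 is nickel, so the daughter is Ni-60.

Ni-60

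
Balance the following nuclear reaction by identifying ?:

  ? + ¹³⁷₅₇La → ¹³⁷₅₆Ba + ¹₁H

neutron

Conserve mass number: A + 137 = 137 + 1, so A = 1.
Conserve atomic number: Z + 57 = 56 + 1, so Z = 0.
A = 1 and Z = 0 is ¹₀n — a neutron.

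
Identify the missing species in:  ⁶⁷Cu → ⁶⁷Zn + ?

beta-minus particle

Conserve mass number: 67 = 67 + A, so A = 0.
Conserve atomic number: 29 = 30 + Z, so Z = -1.
A = 0 and Z = -1 is e⁻ — a beta-minus particle.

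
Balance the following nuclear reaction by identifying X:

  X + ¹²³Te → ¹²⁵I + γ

Conserve mass number: A + 123 = 125 + 0, so A = 2.
Conserve atomic number: Z + 52 = 53 + 0, so Z = 1.
A = 2 and Z = 1 is ²H — a deuteron.

deuteron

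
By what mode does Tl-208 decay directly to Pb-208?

beta-minus decay

ΔA = 208 − 208 = 0; ΔZ = 82 − 81 = +1.
A is unchanged and Z rises by 1 — a neutron has become a proton (β⁻ decay).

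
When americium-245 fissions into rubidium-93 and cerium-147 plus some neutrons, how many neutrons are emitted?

Conserve mass number: 245 = 93 + 147 + k, so k = 245 − 240 = 5.
Check atomic number: 95 = 37 + 58 + 0 = 95. ✓

5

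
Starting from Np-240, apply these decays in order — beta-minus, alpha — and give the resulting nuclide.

U-236

Start: (A, Z) = (240, 93).
After β⁻: (240, 94).
After α: (236, 92).
Z = 92 is uranium.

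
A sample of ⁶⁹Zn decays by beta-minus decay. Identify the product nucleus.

Ga-69

Beta-minus decay: mass number changes by +0, atomic number by +1.
A: 69 = 69; Z: 30 + 1 = 31.
Z = 31 is gallium, so the daughter is ⁶⁹Ga.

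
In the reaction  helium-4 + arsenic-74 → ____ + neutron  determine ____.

Br-77

Conserve mass number: 4 + 74 = A + 1, so A = 77.
Conserve atomic number: 2 + 33 = Z + 0, so Z = 35.
Z = 35 is bromine, so the species is bromine-77.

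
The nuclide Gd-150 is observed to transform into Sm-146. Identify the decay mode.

ΔA = 146 − 150 = -4; ΔZ = 62 − 64 = -2.
A drops by 4 and Z drops by 2 — the signature of alpha emission.

alpha decay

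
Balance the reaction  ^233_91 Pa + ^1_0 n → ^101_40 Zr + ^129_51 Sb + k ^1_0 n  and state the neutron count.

Conserve mass number: 234 = 101 + 129 + k, so k = 234 − 230 = 4.
Check atomic number: 91 = 40 + 51 + 0 = 91. ✓

4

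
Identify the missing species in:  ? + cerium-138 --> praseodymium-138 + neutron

proton

Conserve mass number: A + 138 = 138 + 1, so A = 1.
Conserve atomic number: Z + 58 = 59 + 0, so Z = 1.
A = 1 and Z = 1 is hydrogen-1 — a proton.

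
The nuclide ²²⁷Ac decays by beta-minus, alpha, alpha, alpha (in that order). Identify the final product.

Po-215

Start: (A, Z) = (227, 89).
After β⁻: (227, 90).
After α: (223, 88).
After α: (219, 86).
After α: (215, 84).
Z = 84 is polonium.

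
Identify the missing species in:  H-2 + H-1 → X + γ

Conserve mass number: 2 + 1 = A + 0, so A = 3.
Conserve atomic number: 1 + 1 = Z + 0, so Z = 2.
Z = 2 is helium, so the species is He-3.

He-3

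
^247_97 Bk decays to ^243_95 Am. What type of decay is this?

ΔA = 243 − 247 = -4; ΔZ = 95 − 97 = -2.
A drops by 4 and Z drops by 2 — the signature of alpha emission.

alpha decay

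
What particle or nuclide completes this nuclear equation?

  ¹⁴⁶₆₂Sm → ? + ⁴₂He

Nd-142

Conserve mass number: 146 = A + 4, so A = 142.
Conserve atomic number: 62 = Z + 2, so Z = 60.
Z = 60 is neodymium, so the species is ¹⁴²₆₀Nd.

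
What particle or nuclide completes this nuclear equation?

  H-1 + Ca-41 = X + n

Conserve mass number: 1 + 41 = A + 1, so A = 41.
Conserve atomic number: 1 + 20 = Z + 0, so Z = 21.
Z = 21 is scandium, so the species is Sc-41.

Sc-41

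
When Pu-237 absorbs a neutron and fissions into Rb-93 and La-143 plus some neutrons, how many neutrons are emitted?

2

Conserve mass number: 238 = 93 + 143 + k, so k = 238 − 236 = 2.
Check atomic number: 94 = 37 + 57 + 0 = 94. ✓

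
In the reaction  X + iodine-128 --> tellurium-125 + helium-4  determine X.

proton

Conserve mass number: A + 128 = 125 + 4, so A = 1.
Conserve atomic number: Z + 53 = 52 + 2, so Z = 1.
A = 1 and Z = 1 is hydrogen-1 — a proton.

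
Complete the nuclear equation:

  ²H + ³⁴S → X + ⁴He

Conserve mass number: 2 + 34 = A + 4, so A = 32.
Conserve atomic number: 1 + 16 = Z + 2, so Z = 15.
Z = 15 is phosphorus, so the species is ³²P.

P-32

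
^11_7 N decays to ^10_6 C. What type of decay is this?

ΔA = 10 − 11 = -1; ΔZ = 6 − 7 = -1.
A drops by 1 and Z drops by 1 — a proton was emitted.

proton emission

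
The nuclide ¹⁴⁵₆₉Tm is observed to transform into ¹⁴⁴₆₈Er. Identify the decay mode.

proton emission

ΔA = 144 − 145 = -1; ΔZ = 68 − 69 = -1.
A drops by 1 and Z drops by 1 — a proton was emitted.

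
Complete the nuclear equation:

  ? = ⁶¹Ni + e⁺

Cu-61

Conserve mass number: A = 61 + 0, so A = 61.
Conserve atomic number: Z = 28 + 1, so Z = 29.
Z = 29 is copper, so the species is ⁶¹Cu.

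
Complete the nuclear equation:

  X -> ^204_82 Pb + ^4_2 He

Po-208

Conserve mass number: A = 204 + 4, so A = 208.
Conserve atomic number: Z = 82 + 2, so Z = 84.
Z = 84 is polonium, so the species is ^208_84 Po.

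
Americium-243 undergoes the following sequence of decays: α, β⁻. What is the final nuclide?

Start: (A, Z) = (243, 95).
After α: (239, 93).
After β⁻: (239, 94).
Z = 94 is plutonium.

Pu-239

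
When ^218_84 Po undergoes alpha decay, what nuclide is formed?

Pb-214

Alpha decay: mass number changes by -4, atomic number by -2.
A: 218 − 4 = 214; Z: 84 − 2 = 82.
Z = 82 is lead, so the daughter is ^214_82 Pb.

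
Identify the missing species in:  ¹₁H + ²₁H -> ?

He-3

Conserve mass number: 1 + 2 = A, so A = 3.
Conserve atomic number: 1 + 1 = Z, so Z = 2.
Z = 2 is helium, so the species is ³₂He.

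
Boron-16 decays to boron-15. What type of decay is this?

neutron emission

ΔA = 15 − 16 = -1; ΔZ = 5 − 5 = +0.
A drops by 1 with Z unchanged — a neutron was emitted.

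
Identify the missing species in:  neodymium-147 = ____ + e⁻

Conserve mass number: 147 = A + 0, so A = 147.
Conserve atomic number: 60 = Z − 1, so Z = 61.
Z = 61 is promethium, so the species is promethium-147.

Pm-147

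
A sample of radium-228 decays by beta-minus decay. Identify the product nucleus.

Beta-minus decay: mass number changes by +0, atomic number by +1.
A: 228 = 228; Z: 88 + 1 = 89.
Z = 89 is actinium, so the daughter is actinium-228.

Ac-228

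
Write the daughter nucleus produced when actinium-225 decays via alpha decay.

Alpha decay: mass number changes by -4, atomic number by -2.
A: 225 − 4 = 221; Z: 89 − 2 = 87.
Z = 87 is francium, so the daughter is francium-221.

Fr-221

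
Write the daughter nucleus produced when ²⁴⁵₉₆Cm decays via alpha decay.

Alpha decay: mass number changes by -4, atomic number by -2.
A: 245 − 4 = 241; Z: 96 − 2 = 94.
Z = 94 is plutonium, so the daughter is ²⁴¹₉₄Pu.

Pu-241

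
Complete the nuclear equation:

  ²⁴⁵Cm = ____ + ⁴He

Pu-241

Conserve mass number: 245 = A + 4, so A = 241.
Conserve atomic number: 96 = Z + 2, so Z = 94.
Z = 94 is plutonium, so the species is ²⁴¹Pu.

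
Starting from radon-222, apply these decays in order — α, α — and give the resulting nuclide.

Start: (A, Z) = (222, 86).
After α: (218, 84).
After α: (214, 82).
Z = 82 is lead.

Pb-214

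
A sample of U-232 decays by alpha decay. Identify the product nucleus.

Th-228

Alpha decay: mass number changes by -4, atomic number by -2.
A: 232 − 4 = 228; Z: 92 − 2 = 90.
Z = 90 is thorium, so the daughter is Th-228.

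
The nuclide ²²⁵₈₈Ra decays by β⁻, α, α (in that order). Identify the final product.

At-217

Start: (A, Z) = (225, 88).
After β⁻: (225, 89).
After α: (221, 87).
After α: (217, 85).
Z = 85 is astatine.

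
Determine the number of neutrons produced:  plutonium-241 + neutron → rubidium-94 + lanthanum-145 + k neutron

3

Conserve mass number: 242 = 94 + 145 + k, so k = 242 − 239 = 3.
Check atomic number: 94 = 37 + 57 + 0 = 94. ✓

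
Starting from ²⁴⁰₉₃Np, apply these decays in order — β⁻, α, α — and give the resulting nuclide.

Th-232

Start: (A, Z) = (240, 93).
After β⁻: (240, 94).
After α: (236, 92).
After α: (232, 90).
Z = 90 is thorium.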